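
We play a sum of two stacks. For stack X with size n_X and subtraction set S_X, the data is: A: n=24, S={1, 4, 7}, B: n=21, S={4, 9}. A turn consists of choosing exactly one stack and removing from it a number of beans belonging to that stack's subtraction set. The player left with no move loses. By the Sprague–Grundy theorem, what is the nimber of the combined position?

Stack A, S = {1, 4, 7}:
n :  0  1  2  3  4  5  6  7  8  9 10 11 12 13 14 15 16 17 18 19 20 21 22 23 24
G :  0  1  0  1  2  0  1  2  0  1  0  1  2  0  1  2  0  1  0  1  2  0  1  2  0
G_A(24) = 0.
Stack B, S = {4, 9}:
G(0) = 0
G(1) = mex{} = 0
G(2) = mex{} = 0
G(3) = mex{} = 0
G(4) = mex{0} = 1
G(5) = mex{0} = 1
G(6) = mex{0} = 1
G(7) = mex{0} = 1
G(8) = mex{1} = 0
G(9) = mex{1,0} = 2
G(10) = mex{1,0} = 2
G(11) = mex{1,0} = 2
G(12) = mex{0,0} = 1
G(13) = mex{2,1} = 0
G(14) = mex{2,1} = 0
G(15) = mex{2,1} = 0
G(16) = mex{1,1} = 0
G(17) = mex{0,0} = 1
G(18) = mex{0,2} = 1
G(19) = mex{0,2} = 1
G(20) = mex{0,2} = 1
G(21) = mex{1,1} = 0
G_B(21) = 0.
Combined Grundy value = 0 ⊕ 0 = 0.

0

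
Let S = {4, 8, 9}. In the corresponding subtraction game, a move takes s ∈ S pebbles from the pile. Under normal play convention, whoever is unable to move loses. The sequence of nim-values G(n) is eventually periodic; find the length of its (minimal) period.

13

G(0) = 0
G(1) = mex{} = 0
G(2) = mex{} = 0
G(3) = mex{} = 0
G(4) = mex{0} = 1
G(5) = mex{0} = 1
G(6) = mex{0} = 1
G(7) = mex{0} = 1
G(8) = mex{1,0} = 2
G(9) = mex{1,0,0} = 2
G(10) = mex{1,0,0} = 2
G(11) = mex{1,0,0} = 2
G(12) = mex{2,1,0} = 3
G(13) = mex{2,1,1} = 0
G(14) = mex{2,1,1} = 0
G(15) = mex{2,1,1} = 0
G(16) = mex{3,2,1} = 0
G(17) = mex{0,2,2} = 1
G(18) = mex{0,2,2} = 1
G(19) = mex{0,2,2} = 1
G(20) = mex{0,3,2} = 1
G(21) = mex{1,0,3} = 2
G(22) = mex{1,0,0} = 2
G(23) = mex{1,0,0} = 2
G(24) = mex{1,0,0} = 2
G(25) = mex{2,1,0} = 3
G(26) = mex{2,1,1} = 0
G(27) = mex{2,1,1} = 0
G(n+13) = G(n) holds for n = 0,…,8 (a full window of length max(S) = 9), so the sequence is purely periodic with period 13.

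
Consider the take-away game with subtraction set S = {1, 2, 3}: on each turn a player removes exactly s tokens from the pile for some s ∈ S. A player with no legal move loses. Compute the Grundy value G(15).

3

n :  0  1  2  3  4  5  6  7  8  9 10 11 12 13 14 15
G :  0  1  2  3  0  1  2  3  0  1  2  3  0  1  2  3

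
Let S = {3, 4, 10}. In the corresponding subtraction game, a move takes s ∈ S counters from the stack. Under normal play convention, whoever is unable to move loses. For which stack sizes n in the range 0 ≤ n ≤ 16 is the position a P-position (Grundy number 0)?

G(0) = 0
G(1) = mex{} = 0
G(2) = mex{} = 0
G(3) = mex{0} = 1
G(4) = mex{0,0} = 1
G(5) = mex{0,0} = 1
G(6) = mex{1,0} = 2
G(7) = mex{1,1} = 0
G(8) = mex{1,1} = 0
G(9) = mex{2,1} = 0
G(10) = mex{0,2,0} = 1
G(11) = mex{0,0,0} = 1
G(12) = mex{0,0,0} = 1
G(13) = mex{1,0,1} = 2
G(14) = mex{1,1,1} = 0
G(15) = mex{1,1,1} = 0
G(16) = mex{2,1,2} = 0
P-positions are exactly the n with G(n) = 0.

0, 1, 2, 7, 8, 9, 14, 15, 16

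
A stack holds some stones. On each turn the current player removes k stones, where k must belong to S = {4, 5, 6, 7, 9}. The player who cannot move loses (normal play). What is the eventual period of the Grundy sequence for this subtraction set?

13

n :  0  1  2  3  4  5  6  7  8  9 10 11 12 13 14 15 16 17 18 19 20 21 22 23 24 25 26 27
G :  0  0  0  0  1  1  1  1  2  2  2  2  3  0  0  0  0  1  1  1  1  2  2  2  2  3  0  0
G(n+13) = G(n) holds for n = 0,…,8 (a full window of length max(S) = 9), so the sequence is purely periodic with period 13.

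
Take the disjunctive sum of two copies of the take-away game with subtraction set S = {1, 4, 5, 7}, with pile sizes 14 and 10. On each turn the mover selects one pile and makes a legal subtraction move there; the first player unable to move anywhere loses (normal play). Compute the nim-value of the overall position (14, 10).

All piles use S = {1, 4, 5, 7}:
n :  0  1  2  3  4  5  6  7  8  9 10 11 12 13 14
G :  0  1  0  1  2  3  2  3  0  1  0  1  2  3  2
Pile A: G(14) = 2.
Pile B: G(10) = 0.
Combined Grundy value = 2 ⊕ 0 = 2.

2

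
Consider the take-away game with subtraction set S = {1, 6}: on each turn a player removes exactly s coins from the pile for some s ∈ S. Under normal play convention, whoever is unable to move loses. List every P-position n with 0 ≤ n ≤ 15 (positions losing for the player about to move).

G(0) = 0
G(1) = mex{0} = 1
G(2) = mex{1} = 0
G(3) = mex{0} = 1
G(4) = mex{1} = 0
G(5) = mex{0} = 1
G(6) = mex{1,0} = 2
G(7) = mex{2,1} = 0
G(8) = mex{0,0} = 1
G(9) = mex{1,1} = 0
G(10) = mex{0,0} = 1
G(11) = mex{1,1} = 0
G(12) = mex{0,2} = 1
G(13) = mex{1,0} = 2
G(14) = mex{2,1} = 0
G(15) = mex{0,0} = 1
P-positions are exactly the n with G(n) = 0.

0, 2, 4, 7, 9, 11, 14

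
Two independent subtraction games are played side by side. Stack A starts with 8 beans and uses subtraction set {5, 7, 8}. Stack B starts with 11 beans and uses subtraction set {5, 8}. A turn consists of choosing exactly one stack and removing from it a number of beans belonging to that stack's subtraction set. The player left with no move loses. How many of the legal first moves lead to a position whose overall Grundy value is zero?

Stack A, S = {5, 7, 8}:
n : 0 1 2 3 4 5 6 7 8
G : 0 0 0 0 0 1 1 1 1
G_A(8) = 1.
Stack B, S = {5, 8}:
G(0) = 0
G(1) = mex{} = 0
G(2) = mex{} = 0
G(3) = mex{} = 0
G(4) = mex{} = 0
G(5) = mex{0} = 1
G(6) = mex{0} = 1
G(7) = mex{0} = 1
G(8) = mex{0,0} = 1
G(9) = mex{0,0} = 1
G(10) = mex{1,0} = 2
G(11) = mex{1,0} = 2
G_B(11) = 2.
Combined Grundy value = 1 ⊕ 2 = 3.
A winning move leaves total XOR = 0, i.e. changes one component's Grundy value g to g ⊕ X where X is the current total.
Stack A: need g' = 1⊕3 = 2. Options: 8−5→G=0, 8−7→G=0, 8−8→G=0. Hits: 0.
Stack B: need g' = 2⊕3 = 1. Options: 11−5→G=1, 11−8→G=0. Hits: 1.

1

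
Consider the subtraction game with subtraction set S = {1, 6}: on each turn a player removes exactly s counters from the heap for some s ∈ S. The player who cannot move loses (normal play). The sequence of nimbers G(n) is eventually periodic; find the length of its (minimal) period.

n :  0  1  2  3  4  5  6  7  8  9 10 11 12 13 14 15
G :  0  1  0  1  0  1  2  0  1  0  1  0  1  2  0  1
G(n+7) = G(n) holds for n = 0,…,5 (a full window of length max(S) = 6), so the sequence is purely periodic with period 7.

7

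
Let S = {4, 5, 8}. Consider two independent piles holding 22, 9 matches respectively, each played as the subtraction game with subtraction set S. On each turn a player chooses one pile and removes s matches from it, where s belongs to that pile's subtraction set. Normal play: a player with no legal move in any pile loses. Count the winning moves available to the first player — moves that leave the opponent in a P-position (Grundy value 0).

0

All piles use S = {4, 5, 8}:
n :  0  1  2  3  4  5  6  7  8  9 10 11 12 13 14 15 16 17 18 19 20 21 22
G :  0  0  0  0  1  1  1  1  2  2  2  2  0  0  0  0  1  1  1  1  2  2  2
Pile A: G(22) = 2.
Pile B: G(9) = 2.
Combined Grundy value = 2 ⊕ 2 = 0.
A winning move leaves total XOR = 0, i.e. changes one component's Grundy value g to g ⊕ X where X is the current total.
Pile A: target g' = 2⊕0 = 2, but every legal move changes the Grundy value (mex property), so 0 moves.
Pile B: target g' = 2⊕0 = 2, but every legal move changes the Grundy value (mex property), so 0 moves.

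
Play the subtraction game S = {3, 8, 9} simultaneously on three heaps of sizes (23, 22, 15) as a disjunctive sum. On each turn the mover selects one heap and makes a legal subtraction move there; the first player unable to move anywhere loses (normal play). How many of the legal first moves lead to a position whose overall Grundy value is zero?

All heaps use S = {3, 8, 9}:
G(0) = 0
G(1) = mex{} = 0
G(2) = mex{} = 0
G(3) = mex{0} = 1
G(4) = mex{0} = 1
G(5) = mex{0} = 1
G(6) = mex{1} = 0
G(7) = mex{1} = 0
G(8) = mex{1,0} = 2
G(9) = mex{0,0,0} = 1
G(10) = mex{0,0,0} = 1
G(11) = mex{2,1,0} = 3
G(12) = mex{1,1,1} = 0
G(13) = mex{1,1,1} = 0
G(14) = mex{3,0,1} = 2
G(15) = mex{0,0,0} = 1
G(16) = mex{0,2,0} = 1
G(17) = mex{2,1,2} = 0
G(18) = mex{1,1,1} = 0
G(19) = mex{1,3,1} = 0
G(20) = mex{0,0,3} = 1
G(21) = mex{0,0,0} = 1
G(22) = mex{0,2,0} = 1
G(23) = mex{1,1,2} = 0
Heap A: G(23) = 0.
Heap B: G(22) = 1.
Heap C: G(15) = 1.
Combined Grundy value = 0 ⊕ 1 ⊕ 1 = 0.
A winning move leaves total XOR = 0, i.e. changes one component's Grundy value g to g ⊕ X where X is the current total.
Heap A: target g' = 0⊕0 = 0, but every legal move changes the Grundy value (mex property), so 0 moves.
Heap B: target g' = 1⊕0 = 1, but every legal move changes the Grundy value (mex property), so 0 moves.
Heap C: target g' = 1⊕0 = 1, but every legal move changes the Grundy value (mex property), so 0 moves.

0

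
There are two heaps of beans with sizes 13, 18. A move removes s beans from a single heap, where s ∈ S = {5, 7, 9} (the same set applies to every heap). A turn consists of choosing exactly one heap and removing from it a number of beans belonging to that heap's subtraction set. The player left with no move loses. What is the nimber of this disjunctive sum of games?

2

All heaps use S = {5, 7, 9}:
G(0) = 0
G(1) = mex{} = 0
G(2) = mex{} = 0
G(3) = mex{} = 0
G(4) = mex{} = 0
G(5) = mex{0} = 1
G(6) = mex{0} = 1
G(7) = mex{0,0} = 1
G(8) = mex{0,0} = 1
G(9) = mex{0,0,0} = 1
G(10) = mex{1,0,0} = 2
G(11) = mex{1,0,0} = 2
G(12) = mex{1,1,0} = 2
G(13) = mex{1,1,0} = 2
G(14) = mex{1,1,1} = 0
G(15) = mex{2,1,1} = 0
G(16) = mex{2,1,1} = 0
G(17) = mex{2,2,1} = 0
G(18) = mex{2,2,1} = 0
Heap A: G(13) = 2.
Heap B: G(18) = 0.
Combined Grundy value = 2 ⊕ 0 = 2.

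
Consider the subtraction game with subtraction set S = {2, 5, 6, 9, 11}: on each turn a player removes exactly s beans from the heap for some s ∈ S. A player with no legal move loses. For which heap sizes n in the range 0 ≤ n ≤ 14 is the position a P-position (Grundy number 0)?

G(0) = 0
G(1) = mex{} = 0
G(2) = mex{0} = 1
G(3) = mex{0} = 1
G(4) = mex{1} = 0
G(5) = mex{1,0} = 2
G(6) = mex{0,0,0} = 1
G(7) = mex{2,1,0} = 3
G(8) = mex{1,1,1} = 0
G(9) = mex{3,0,1,0} = 2
G(10) = mex{0,2,0,0} = 1
G(11) = mex{2,1,2,1,0} = 3
G(12) = mex{1,3,1,1,0} = 2
G(13) = mex{3,0,3,0,1} = 2
G(14) = mex{2,2,0,2,1} = 3
P-positions are exactly the n with G(n) = 0.

0, 1, 4, 8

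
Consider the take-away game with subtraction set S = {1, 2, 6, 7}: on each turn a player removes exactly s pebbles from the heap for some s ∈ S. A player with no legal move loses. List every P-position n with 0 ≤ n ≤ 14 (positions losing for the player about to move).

n :  0  1  2  3  4  5  6  7  8  9 10 11 12 13 14
G :  0  1  2  0  1  2  3  4  0  1  2  0  1  2  3
P-positions are exactly the n with G(n) = 0.

0, 3, 8, 11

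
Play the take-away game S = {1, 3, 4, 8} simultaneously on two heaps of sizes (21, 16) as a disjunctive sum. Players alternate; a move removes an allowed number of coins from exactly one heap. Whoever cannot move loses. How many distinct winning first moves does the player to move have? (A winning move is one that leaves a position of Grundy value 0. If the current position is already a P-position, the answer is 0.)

0

All heaps use S = {1, 3, 4, 8}:
G(0) = 0
G(1) = mex{0} = 1
G(2) = mex{1} = 0
G(3) = mex{0,0} = 1
G(4) = mex{1,1,0} = 2
G(5) = mex{2,0,1} = 3
G(6) = mex{3,1,0} = 2
G(7) = mex{2,2,1} = 0
G(8) = mex{0,3,2,0} = 1
G(9) = mex{1,2,3,1} = 0
G(10) = mex{0,0,2,0} = 1
G(11) = mex{1,1,0,1} = 2
G(12) = mex{2,0,1,2} = 3
G(13) = mex{3,1,0,3} = 2
G(14) = mex{2,2,1,2} = 0
G(15) = mex{0,3,2,0} = 1
G(16) = mex{1,2,3,1} = 0
G(17) = mex{0,0,2,0} = 1
G(18) = mex{1,1,0,1} = 2
G(19) = mex{2,0,1,2} = 3
G(20) = mex{3,1,0,3} = 2
G(21) = mex{2,2,1,2} = 0
Heap A: G(21) = 0.
Heap B: G(16) = 0.
Combined Grundy value = 0 ⊕ 0 = 0.
A winning move leaves total XOR = 0, i.e. changes one component's Grundy value g to g ⊕ X where X is the current total.
Heap A: target g' = 0⊕0 = 0, but every legal move changes the Grundy value (mex property), so 0 moves.
Heap B: target g' = 0⊕0 = 0, but every legal move changes the Grundy value (mex property), so 0 moves.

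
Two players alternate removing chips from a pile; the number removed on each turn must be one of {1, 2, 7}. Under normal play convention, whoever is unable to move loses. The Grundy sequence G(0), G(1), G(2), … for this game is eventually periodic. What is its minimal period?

G(0) = 0
G(1) = mex{0} = 1
G(2) = mex{1,0} = 2
G(3) = mex{2,1} = 0
G(4) = mex{0,2} = 1
G(5) = mex{1,0} = 2
G(6) = mex{2,1} = 0
G(7) = mex{0,2,0} = 1
G(8) = mex{1,0,1} = 2
G(9) = mex{2,1,2} = 0
G(10) = mex{0,2,0} = 1
G(11) = mex{1,0,1} = 2
G(12) = mex{2,1,2} = 0
G(13) = mex{0,2,0} = 1
G(14) = mex{1,0,1} = 2
G(n+3) = G(n) holds for n = 0,…,6 (a full window of length max(S) = 7), so the sequence is purely periodic with period 3.

3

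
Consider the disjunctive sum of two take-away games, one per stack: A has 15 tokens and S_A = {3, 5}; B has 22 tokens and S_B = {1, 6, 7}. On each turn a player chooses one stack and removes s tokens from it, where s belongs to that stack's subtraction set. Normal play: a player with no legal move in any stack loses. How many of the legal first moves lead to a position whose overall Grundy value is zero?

Stack A, S = {3, 5}:
n :  0  1  2  3  4  5  6  7  8  9 10 11 12 13 14 15
G :  0  0  0  1  1  1  2  2  0  0  0  1  1  1  2  2
G_A(15) = 2.
Stack B, S = {1, 6, 7}:
G(0) = 0
G(1) = mex{0} = 1
G(2) = mex{1} = 0
G(3) = mex{0} = 1
G(4) = mex{1} = 0
G(5) = mex{0} = 1
G(6) = mex{1,0} = 2
G(7) = mex{2,1,0} = 3
G(8) = mex{3,0,1} = 2
G(9) = mex{2,1,0} = 3
G(10) = mex{3,0,1} = 2
G(11) = mex{2,1,0} = 3
G(12) = mex{3,2,1} = 0
G(13) = mex{0,3,2} = 1
G(14) = mex{1,2,3} = 0
G(15) = mex{0,3,2} = 1
G(16) = mex{1,2,3} = 0
G(17) = mex{0,3,2} = 1
G(18) = mex{1,0,3} = 2
G(19) = mex{2,1,0} = 3
G(20) = mex{3,0,1} = 2
G(21) = mex{2,1,0} = 3
G(22) = mex{3,0,1} = 2
G_B(22) = 2.
Combined Grundy value = 2 ⊕ 2 = 0.
A winning move leaves total XOR = 0, i.e. changes one component's Grundy value g to g ⊕ X where X is the current total.
Stack A: target g' = 2⊕0 = 2, but every legal move changes the Grundy value (mex property), so 0 moves.
Stack B: target g' = 2⊕0 = 2, but every legal move changes the Grundy value (mex property), so 0 moves.

0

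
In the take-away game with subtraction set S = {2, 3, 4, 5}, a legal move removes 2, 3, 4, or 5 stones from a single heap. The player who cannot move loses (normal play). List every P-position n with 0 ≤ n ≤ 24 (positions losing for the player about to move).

n :  0  1  2  3  4  5  6  7  8  9 10 11 12 13 14 15 16 17 18 19 20 21 22 23 24
G :  0  0  1  1  2  2  3  0  0  1  1  2  2  3  0  0  1  1  2  2  3  0  0  1  1
P-positions are exactly the n with G(n) = 0.

0, 1, 7, 8, 14, 15, 21, 22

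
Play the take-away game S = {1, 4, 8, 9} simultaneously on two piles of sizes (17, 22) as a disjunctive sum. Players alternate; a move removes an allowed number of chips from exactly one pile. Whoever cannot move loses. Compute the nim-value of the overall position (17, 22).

0

All piles use S = {1, 4, 8, 9}:
G(0) = 0
G(1) = mex{0} = 1
G(2) = mex{1} = 0
G(3) = mex{0} = 1
G(4) = mex{1,0} = 2
G(5) = mex{2,1} = 0
G(6) = mex{0,0} = 1
G(7) = mex{1,1} = 0
G(8) = mex{0,2,0} = 1
G(9) = mex{1,0,1,0} = 2
G(10) = mex{2,1,0,1} = 3
G(11) = mex{3,0,1,0} = 2
G(12) = mex{2,1,2,1} = 0
G(13) = mex{0,2,0,2} = 1
G(14) = mex{1,3,1,0} = 2
G(15) = mex{2,2,0,1} = 3
G(16) = mex{3,0,1,0} = 2
G(17) = mex{2,1,2,1} = 0
G(18) = mex{0,2,3,2} = 1
G(19) = mex{1,3,2,3} = 0
G(20) = mex{0,2,0,2} = 1
G(21) = mex{1,0,1,0} = 2
G(22) = mex{2,1,2,1} = 0
Pile A: G(17) = 0.
Pile B: G(22) = 0.
Combined Grundy value = 0 ⊕ 0 = 0.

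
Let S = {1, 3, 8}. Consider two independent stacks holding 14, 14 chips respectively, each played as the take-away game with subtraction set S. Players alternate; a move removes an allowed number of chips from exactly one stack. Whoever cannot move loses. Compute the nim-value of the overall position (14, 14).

0

All stacks use S = {1, 3, 8}:
n :  0  1  2  3  4  5  6  7  8  9 10 11 12 13 14
G :  0  1  0  1  0  1  0  1  2  3  2  0  1  0  1
Stack A: G(14) = 1.
Stack B: G(14) = 1.
Combined Grundy value = 1 ⊕ 1 = 0.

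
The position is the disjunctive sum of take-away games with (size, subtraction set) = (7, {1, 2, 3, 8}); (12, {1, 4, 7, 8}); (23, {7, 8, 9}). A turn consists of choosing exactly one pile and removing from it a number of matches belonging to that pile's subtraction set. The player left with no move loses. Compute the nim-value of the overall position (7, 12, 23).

Pile A, S = {1, 2, 3, 8}:
n : 0 1 2 3 4 5 6 7
G : 0 1 2 3 0 1 2 3
G_A(7) = 3.
Pile B, S = {1, 4, 7, 8}:
G(0) = 0
G(1) = mex{0} = 1
G(2) = mex{1} = 0
G(3) = mex{0} = 1
G(4) = mex{1,0} = 2
G(5) = mex{2,1} = 0
G(6) = mex{0,0} = 1
G(7) = mex{1,1,0} = 2
G(8) = mex{2,2,1,0} = 3
G(9) = mex{3,0,0,1} = 2
G(10) = mex{2,1,1,0} = 3
G(11) = mex{3,2,2,1} = 0
G(12) = mex{0,3,0,2} = 1
G_B(12) = 1.
Pile C, S = {7, 8, 9}:
G(0) = 0
G(1) = mex{} = 0
G(2) = mex{} = 0
G(3) = mex{} = 0
G(4) = mex{} = 0
G(5) = mex{} = 0
G(6) = mex{} = 0
G(7) = mex{0} = 1
G(8) = mex{0,0} = 1
G(9) = mex{0,0,0} = 1
G(10) = mex{0,0,0} = 1
G(11) = mex{0,0,0} = 1
G(12) = mex{0,0,0} = 1
G(13) = mex{0,0,0} = 1
G(14) = mex{1,0,0} = 2
G(15) = mex{1,1,0} = 2
G(16) = mex{1,1,1} = 0
G(17) = mex{1,1,1} = 0
G(18) = mex{1,1,1} = 0
G(19) = mex{1,1,1} = 0
G(20) = mex{1,1,1} = 0
G(21) = mex{2,1,1} = 0
G(22) = mex{2,2,1} = 0
G(23) = mex{0,2,2} = 1
G_C(23) = 1.
Combined Grundy value = 3 ⊕ 1 ⊕ 1 = 3.

3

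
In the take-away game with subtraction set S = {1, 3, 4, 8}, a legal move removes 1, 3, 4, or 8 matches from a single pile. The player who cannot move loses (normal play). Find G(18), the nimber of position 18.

2

n :  0  1  2  3  4  5  6  7  8  9 10 11 12 13 14 15 16 17 18
G :  0  1  0  1  2  3  2  0  1  0  1  2  3  2  0  1  0  1  2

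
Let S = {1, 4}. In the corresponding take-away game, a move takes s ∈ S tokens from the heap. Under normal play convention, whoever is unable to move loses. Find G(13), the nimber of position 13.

n :  0  1  2  3  4  5  6  7  8  9 10 11 12 13
G :  0  1  0  1  2  0  1  0  1  2  0  1  0  1

1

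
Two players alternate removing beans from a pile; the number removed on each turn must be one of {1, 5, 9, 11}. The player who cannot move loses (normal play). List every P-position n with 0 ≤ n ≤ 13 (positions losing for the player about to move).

G(0) = 0
G(1) = mex{0} = 1
G(2) = mex{1} = 0
G(3) = mex{0} = 1
G(4) = mex{1} = 0
G(5) = mex{0,0} = 1
G(6) = mex{1,1} = 0
G(7) = mex{0,0} = 1
G(8) = mex{1,1} = 0
G(9) = mex{0,0,0} = 1
G(10) = mex{1,1,1} = 0
G(11) = mex{0,0,0,0} = 1
G(12) = mex{1,1,1,1} = 0
G(13) = mex{0,0,0,0} = 1
P-positions are exactly the n with G(n) = 0.

0, 2, 4, 6, 8, 10, 12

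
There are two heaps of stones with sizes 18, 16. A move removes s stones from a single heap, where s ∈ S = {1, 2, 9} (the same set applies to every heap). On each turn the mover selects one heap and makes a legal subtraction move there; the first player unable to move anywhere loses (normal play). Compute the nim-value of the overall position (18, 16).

All heaps use S = {1, 2, 9}:
n :  0  1  2  3  4  5  6  7  8  9 10 11 12 13 14 15 16 17 18
G :  0  1  2  0  1  2  0  1  2  3  0  1  2  0  1  2  0  1  2
Heap A: G(18) = 2.
Heap B: G(16) = 0.
Combined Grundy value = 2 ⊕ 0 = 2.

2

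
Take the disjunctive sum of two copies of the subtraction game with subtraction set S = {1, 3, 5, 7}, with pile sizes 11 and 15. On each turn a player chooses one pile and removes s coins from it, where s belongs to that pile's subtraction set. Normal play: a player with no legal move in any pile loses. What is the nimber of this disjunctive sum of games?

0

All piles use S = {1, 3, 5, 7}:
G(0) = 0
G(1) = mex{0} = 1
G(2) = mex{1} = 0
G(3) = mex{0,0} = 1
G(4) = mex{1,1} = 0
G(5) = mex{0,0,0} = 1
G(6) = mex{1,1,1} = 0
G(7) = mex{0,0,0,0} = 1
G(8) = mex{1,1,1,1} = 0
G(9) = mex{0,0,0,0} = 1
G(10) = mex{1,1,1,1} = 0
G(11) = mex{0,0,0,0} = 1
G(12) = mex{1,1,1,1} = 0
G(13) = mex{0,0,0,0} = 1
G(14) = mex{1,1,1,1} = 0
G(15) = mex{0,0,0,0} = 1
Pile A: G(11) = 1.
Pile B: G(15) = 1.
Combined Grundy value = 1 ⊕ 1 = 0.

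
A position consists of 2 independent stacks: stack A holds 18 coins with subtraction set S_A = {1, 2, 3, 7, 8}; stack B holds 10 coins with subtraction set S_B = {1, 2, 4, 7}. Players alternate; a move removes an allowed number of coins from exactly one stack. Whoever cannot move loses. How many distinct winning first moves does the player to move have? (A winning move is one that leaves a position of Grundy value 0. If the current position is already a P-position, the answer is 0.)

4

Stack A, S = {1, 2, 3, 7, 8}:
G(0) = 0
G(1) = mex{0} = 1
G(2) = mex{1,0} = 2
G(3) = mex{2,1,0} = 3
G(4) = mex{3,2,1} = 0
G(5) = mex{0,3,2} = 1
G(6) = mex{1,0,3} = 2
G(7) = mex{2,1,0,0} = 3
G(8) = mex{3,2,1,1,0} = 4
G(9) = mex{4,3,2,2,1} = 0
G(10) = mex{0,4,3,3,2} = 1
G(11) = mex{1,0,4,0,3} = 2
G(12) = mex{2,1,0,1,0} = 3
G(13) = mex{3,2,1,2,1} = 0
G(14) = mex{0,3,2,3,2} = 1
G(15) = mex{1,0,3,4,3} = 2
G(16) = mex{2,1,0,0,4} = 3
G(17) = mex{3,2,1,1,0} = 4
G(18) = mex{4,3,2,2,1} = 0
G_A(18) = 0.
Stack B, S = {1, 2, 4, 7}:
n :  0  1  2  3  4  5  6  7  8  9 10
G :  0  1  2  0  1  2  0  1  2  0  1
G_B(10) = 1.
Combined Grundy value = 0 ⊕ 1 = 1.
A winning move leaves total XOR = 0, i.e. changes one component's Grundy value g to g ⊕ X where X is the current total.
Stack A: need g' = 0⊕1 = 1. Options: 18−1→G=4, 18−2→G=3, 18−3→G=2, 18−7→G=2, 18−8→G=1. Hits: 1.
Stack B: need g' = 1⊕1 = 0. Options: 10−1→G=0, 10−2→G=2, 10−4→G=0, 10−7→G=0. Hits: 3.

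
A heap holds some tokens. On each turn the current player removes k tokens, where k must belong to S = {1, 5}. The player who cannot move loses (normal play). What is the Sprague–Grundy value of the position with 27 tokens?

n :  0  1  2  3  4  5  6  7  8  9 10 11 12 13 14 15 16 17 18 19 20 21 22 23 24 25 26 27
G :  0  1  0  1  0  1  0  1  0  1  0  1  0  1  0  1  0  1  0  1  0  1  0  1  0  1  0  1

1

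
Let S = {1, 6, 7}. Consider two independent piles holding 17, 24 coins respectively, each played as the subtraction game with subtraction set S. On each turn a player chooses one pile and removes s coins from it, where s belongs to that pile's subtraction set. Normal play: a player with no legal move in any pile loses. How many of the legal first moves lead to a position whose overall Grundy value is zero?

2

All piles use S = {1, 6, 7}:
n :  0  1  2  3  4  5  6  7  8  9 10 11 12 13 14 15 16 17 18 19 20 21 22 23 24
G :  0  1  0  1  0  1  2  3  2  3  2  3  0  1  0  1  0  1  2  3  2  3  2  3  0
Pile A: G(17) = 1.
Pile B: G(24) = 0.
Combined Grundy value = 1 ⊕ 0 = 1.
A winning move leaves total XOR = 0, i.e. changes one component's Grundy value g to g ⊕ X where X is the current total.
Pile A: need g' = 1⊕1 = 0. Options: 17−1→G=0, 17−6→G=3, 17−7→G=2. Hits: 1.
Pile B: need g' = 0⊕1 = 1. Options: 24−1→G=3, 24−6→G=2, 24−7→G=1. Hits: 1.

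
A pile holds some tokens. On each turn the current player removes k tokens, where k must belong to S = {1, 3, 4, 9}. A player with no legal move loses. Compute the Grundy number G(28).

n :  0  1  2  3  4  5  6  7  8  9 10 11 12 13 14 15 16 17 18 19 20 21 22 23 24 25 26 27 28
G :  0  1  0  1  2  3  2  0  1  4  3  2  0  1  0  1  2  3  2  0  1  4  3  2  0  1  0  1  2

2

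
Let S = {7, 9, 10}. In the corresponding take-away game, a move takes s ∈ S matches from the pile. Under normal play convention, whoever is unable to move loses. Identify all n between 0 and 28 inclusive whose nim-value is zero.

0, 1, 2, 3, 4, 5, 6, 17, 18, 19, 20, 21, 22, 23

n :  0  1  2  3  4  5  6  7  8  9 10 11 12 13 14 15 16 17 18 19 20 21 22 23 24 25 26 27 28
G :  0  0  0  0  0  0  0  1  1  1  1  1  1  1  2  2  2  0  0  0  0  0  0  0  1  1  1  1  1
P-positions are exactly the n with G(n) = 0.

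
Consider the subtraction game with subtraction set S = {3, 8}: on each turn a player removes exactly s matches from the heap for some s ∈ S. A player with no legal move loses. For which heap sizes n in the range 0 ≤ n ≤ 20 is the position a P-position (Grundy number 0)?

n :  0  1  2  3  4  5  6  7  8  9 10 11 12 13 14 15 16 17 18 19 20
G :  0  0  0  1  1  1  0  0  2  1  1  0  0  0  1  1  1  0  0  2  1
P-positions are exactly the n with G(n) = 0.

0, 1, 2, 6, 7, 11, 12, 13, 17, 18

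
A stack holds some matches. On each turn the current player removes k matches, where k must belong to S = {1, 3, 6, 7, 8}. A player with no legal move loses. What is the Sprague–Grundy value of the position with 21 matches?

n :  0  1  2  3  4  5  6  7  8  9 10 11 12 13 14 15 16 17 18 19 20 21
G :  0  1  0  1  0  1  2  3  2  3  2  3  4  0  1  0  1  0  1  2  3  2

2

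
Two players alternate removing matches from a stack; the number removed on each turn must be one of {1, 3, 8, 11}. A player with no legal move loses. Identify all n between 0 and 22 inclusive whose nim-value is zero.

0, 2, 4, 6, 16, 18, 20, 22

G(0) = 0
G(1) = mex{0} = 1
G(2) = mex{1} = 0
G(3) = mex{0,0} = 1
G(4) = mex{1,1} = 0
G(5) = mex{0,0} = 1
G(6) = mex{1,1} = 0
G(7) = mex{0,0} = 1
G(8) = mex{1,1,0} = 2
G(9) = mex{2,0,1} = 3
G(10) = mex{3,1,0} = 2
G(11) = mex{2,2,1,0} = 3
G(12) = mex{3,3,0,1} = 2
G(13) = mex{2,2,1,0} = 3
G(14) = mex{3,3,0,1} = 2
G(15) = mex{2,2,1,0} = 3
G(16) = mex{3,3,2,1} = 0
G(17) = mex{0,2,3,0} = 1
G(18) = mex{1,3,2,1} = 0
G(19) = mex{0,0,3,2} = 1
G(20) = mex{1,1,2,3} = 0
G(21) = mex{0,0,3,2} = 1
G(22) = mex{1,1,2,3} = 0
P-positions are exactly the n with G(n) = 0.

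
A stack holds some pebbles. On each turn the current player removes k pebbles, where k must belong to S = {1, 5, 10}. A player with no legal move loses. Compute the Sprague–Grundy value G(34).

n :  0  1  2  3  4  5  6  7  8  9 10 11 12 13 14 15 16 17 18 19 20 21 22 23 24 25 26 27 28 29 30 31 32 33 34
G :  0  1  0  1  0  1  0  1  0  1  2  3  2  3  2  0  1  0  1  0  1  0  1  0  1  2  3  2  3  2  0  1  0  1  0

0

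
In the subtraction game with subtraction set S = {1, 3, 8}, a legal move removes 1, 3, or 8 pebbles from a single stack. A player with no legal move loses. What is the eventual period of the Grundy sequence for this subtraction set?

n :  0  1  2  3  4  5  6  7  8  9 10 11 12 13 14 15 16 17 18 19 20 21 22 23
G :  0  1  0  1  0  1  0  1  2  3  2  0  1  0  1  0  1  0  1  2  3  2  0  1
G(n+11) = G(n) holds for n = 0,…,7 (a full window of length max(S) = 8), so the sequence is purely periodic with period 11.

11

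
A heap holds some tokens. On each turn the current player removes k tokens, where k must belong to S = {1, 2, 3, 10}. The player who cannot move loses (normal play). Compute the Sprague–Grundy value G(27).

G(0) = 0
G(1) = mex{0} = 1
G(2) = mex{1,0} = 2
G(3) = mex{2,1,0} = 3
G(4) = mex{3,2,1} = 0
G(5) = mex{0,3,2} = 1
G(6) = mex{1,0,3} = 2
G(7) = mex{2,1,0} = 3
G(8) = mex{3,2,1} = 0
G(9) = mex{0,3,2} = 1
G(10) = mex{1,0,3,0} = 2
G(11) = mex{2,1,0,1} = 3
G(12) = mex{3,2,1,2} = 0
G(13) = mex{0,3,2,3} = 1
G(14) = mex{1,0,3,0} = 2
G(15) = mex{2,1,0,1} = 3
G(16) = mex{3,2,1,2} = 0
G(17) = mex{0,3,2,3} = 1
G(18) = mex{1,0,3,0} = 2
G(19) = mex{2,1,0,1} = 3
G(20) = mex{3,2,1,2} = 0
G(21) = mex{0,3,2,3} = 1
G(22) = mex{1,0,3,0} = 2
G(23) = mex{2,1,0,1} = 3
G(24) = mex{3,2,1,2} = 0
G(25) = mex{0,3,2,3} = 1
G(26) = mex{1,0,3,0} = 2
G(27) = mex{2,1,0,1} = 3

3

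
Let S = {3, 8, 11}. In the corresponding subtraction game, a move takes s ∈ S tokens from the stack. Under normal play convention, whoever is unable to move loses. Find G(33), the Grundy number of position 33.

2

n :  0  1  2  3  4  5  6  7  8  9 10 11 12 13 14 15 16 17 18 19 20 21 22 23 24 25 26 27 28 29 30 31 32 33
G :  0  0  0  1  1  1  0  0  2  1  1  3  2  2  2  3  0  3  2  1  0  0  0  1  1  1  0  2  2  1  3  3  2  2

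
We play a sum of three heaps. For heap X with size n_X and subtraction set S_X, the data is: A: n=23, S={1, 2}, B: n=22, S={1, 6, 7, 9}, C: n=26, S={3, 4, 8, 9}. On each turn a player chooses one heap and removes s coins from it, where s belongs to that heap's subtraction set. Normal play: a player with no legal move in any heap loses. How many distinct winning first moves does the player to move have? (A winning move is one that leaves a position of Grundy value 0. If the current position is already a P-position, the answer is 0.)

0

Heap A, S = {1, 2}:
G(0) = 0
G(1) = mex{0} = 1
G(2) = mex{1,0} = 2
G(3) = mex{2,1} = 0
G(4) = mex{0,2} = 1
G(5) = mex{1,0} = 2
G(6) = mex{2,1} = 0
G(7) = mex{0,2} = 1
G(8) = mex{1,0} = 2
G(9) = mex{2,1} = 0
G(10) = mex{0,2} = 1
G(11) = mex{1,0} = 2
G(12) = mex{2,1} = 0
G(13) = mex{0,2} = 1
G(14) = mex{1,0} = 2
G(15) = mex{2,1} = 0
G(16) = mex{0,2} = 1
G(17) = mex{1,0} = 2
G(18) = mex{2,1} = 0
G(19) = mex{0,2} = 1
G(20) = mex{1,0} = 2
G(21) = mex{2,1} = 0
G(22) = mex{0,2} = 1
G(23) = mex{1,0} = 2
G_A(23) = 2.
Heap B, S = {1, 6, 7, 9}:
G(0) = 0
G(1) = mex{0} = 1
G(2) = mex{1} = 0
G(3) = mex{0} = 1
G(4) = mex{1} = 0
G(5) = mex{0} = 1
G(6) = mex{1,0} = 2
G(7) = mex{2,1,0} = 3
G(8) = mex{3,0,1} = 2
G(9) = mex{2,1,0,0} = 3
G(10) = mex{3,0,1,1} = 2
G(11) = mex{2,1,0,0} = 3
G(12) = mex{3,2,1,1} = 0
G(13) = mex{0,3,2,0} = 1
G(14) = mex{1,2,3,1} = 0
G(15) = mex{0,3,2,2} = 1
G(16) = mex{1,2,3,3} = 0
G(17) = mex{0,3,2,2} = 1
G(18) = mex{1,0,3,3} = 2
G(19) = mex{2,1,0,2} = 3
G(20) = mex{3,0,1,3} = 2
G(21) = mex{2,1,0,0} = 3
G(22) = mex{3,0,1,1} = 2
G_B(22) = 2.
Heap C, S = {3, 4, 8, 9}:
n :  0  1  2  3  4  5  6  7  8  9 10 11 12 13 14 15 16 17 18 19 20 21 22 23 24 25 26
G :  0  0  0  1  1  1  2  0  2  3  1  3  0  0  0  1  1  1  2  0  2  3  1  3  0  0  0
G_C(26) = 0.
Combined Grundy value = 2 ⊕ 2 ⊕ 0 = 0.
A winning move leaves total XOR = 0, i.e. changes one component's Grundy value g to g ⊕ X where X is the current total.
Heap A: target g' = 2⊕0 = 2, but every legal move changes the Grundy value (mex property), so 0 moves.
Heap B: target g' = 2⊕0 = 2, but every legal move changes the Grundy value (mex property), so 0 moves.
Heap C: target g' = 0⊕0 = 0, but every legal move changes the Grundy value (mex property), so 0 moves.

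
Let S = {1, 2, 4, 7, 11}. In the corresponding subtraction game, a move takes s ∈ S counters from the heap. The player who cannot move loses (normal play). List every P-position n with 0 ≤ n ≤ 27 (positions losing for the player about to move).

0, 3, 6, 9, 12, 15, 18, 21, 24, 27

n :  0  1  2  3  4  5  6  7  8  9 10 11 12 13 14 15 16 17 18 19 20 21 22 23 24 25 26 27
G :  0  1  2  0  1  2  0  1  2  0  1  2  0  1  2  0  1  2  0  1  2  0  1  2  0  1  2  0
P-positions are exactly the n with G(n) = 0.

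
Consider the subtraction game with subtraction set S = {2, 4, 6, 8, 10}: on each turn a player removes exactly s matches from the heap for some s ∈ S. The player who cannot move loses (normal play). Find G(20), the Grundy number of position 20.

n :  0  1  2  3  4  5  6  7  8  9 10 11 12 13 14 15 16 17 18 19 20
G :  0  0  1  1  2  2  3  3  4  4  5  5  0  0  1  1  2  2  3  3  4

4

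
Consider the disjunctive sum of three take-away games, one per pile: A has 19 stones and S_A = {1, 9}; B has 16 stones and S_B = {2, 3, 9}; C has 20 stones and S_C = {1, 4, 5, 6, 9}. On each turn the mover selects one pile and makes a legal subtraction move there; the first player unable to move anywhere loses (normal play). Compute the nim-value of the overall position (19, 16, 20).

Pile A, S = {1, 9}:
n :  0  1  2  3  4  5  6  7  8  9 10 11 12 13 14 15 16 17 18 19
G :  0  1  0  1  0  1  0  1  0  1  0  1  0  1  0  1  0  1  0  1
G_A(19) = 1.
Pile B, S = {2, 3, 9}:
G(0) = 0
G(1) = mex{} = 0
G(2) = mex{0} = 1
G(3) = mex{0,0} = 1
G(4) = mex{1,0} = 2
G(5) = mex{1,1} = 0
G(6) = mex{2,1} = 0
G(7) = mex{0,2} = 1
G(8) = mex{0,0} = 1
G(9) = mex{1,0,0} = 2
G(10) = mex{1,1,0} = 2
G(11) = mex{2,1,1} = 0
G(12) = mex{2,2,1} = 0
G(13) = mex{0,2,2} = 1
G(14) = mex{0,0,0} = 1
G(15) = mex{1,0,0} = 2
G(16) = mex{1,1,1} = 0
G_B(16) = 0.
Pile C, S = {1, 4, 5, 6, 9}:
n :  0  1  2  3  4  5  6  7  8  9 10 11 12 13 14 15 16 17 18 19 20
G :  0  1  0  1  2  3  2  3  4  5  0  1  0  1  2  3  2  3  4  5  0
G_C(20) = 0.
Combined Grundy value = 1 ⊕ 0 ⊕ 0 = 1.

1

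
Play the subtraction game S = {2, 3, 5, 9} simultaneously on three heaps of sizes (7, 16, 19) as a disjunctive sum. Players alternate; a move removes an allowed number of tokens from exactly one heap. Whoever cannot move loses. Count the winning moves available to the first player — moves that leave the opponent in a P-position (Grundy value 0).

4

All heaps use S = {2, 3, 5, 9}:
n :  0  1  2  3  4  5  6  7  8  9 10 11 12 13 14 15 16 17 18 19
G :  0  0  1  1  2  2  3  0  0  1  1  2  2  3  0  0  1  1  2  2
Heap A: G(7) = 0.
Heap B: G(16) = 1.
Heap C: G(19) = 2.
Combined Grundy value = 0 ⊕ 1 ⊕ 2 = 3.
A winning move leaves total XOR = 0, i.e. changes one component's Grundy value g to g ⊕ X where X is the current total.
Heap A: need g' = 0⊕3 = 3. Options: 7−2→G=2, 7−3→G=2, 7−5→G=1. Hits: 0.
Heap B: need g' = 1⊕3 = 2. Options: 16−2→G=0, 16−3→G=3, 16−5→G=2, 16−9→G=0. Hits: 1.
Heap C: need g' = 2⊕3 = 1. Options: 19−2→G=1, 19−3→G=1, 19−5→G=0, 19−9→G=1. Hits: 3.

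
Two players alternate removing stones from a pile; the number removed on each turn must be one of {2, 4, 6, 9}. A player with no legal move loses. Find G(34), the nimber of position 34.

n :  0  1  2  3  4  5  6  7  8  9 10 11 12 13 14 15 16 17 18 19 20 21 22 23 24 25 26 27 28 29 30 31 32 33 34
G :  0  0  1  1  2  2  3  3  0  4  1  0  2  1  3  2  0  3  1  0  2  1  3  2  0  3  1  0  2  1  3  2  0  3  1

1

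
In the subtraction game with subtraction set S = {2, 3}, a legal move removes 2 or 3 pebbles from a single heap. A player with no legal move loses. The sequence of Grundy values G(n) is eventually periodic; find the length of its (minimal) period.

n :  0  1  2  3  4  5  6  7  8  9 10 11 12 13 14
G :  0  0  1  1  2  0  0  1  1  2  0  0  1  1  2
G(n+5) = G(n) holds for n = 0,…,2 (a full window of length max(S) = 3), so the sequence is purely periodic with period 5.

5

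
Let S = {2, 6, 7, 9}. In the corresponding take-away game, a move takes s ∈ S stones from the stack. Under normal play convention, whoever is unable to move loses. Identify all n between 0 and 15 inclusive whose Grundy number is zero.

G(0) = 0
G(1) = mex{} = 0
G(2) = mex{0} = 1
G(3) = mex{0} = 1
G(4) = mex{1} = 0
G(5) = mex{1} = 0
G(6) = mex{0,0} = 1
G(7) = mex{0,0,0} = 1
G(8) = mex{1,1,0} = 2
G(9) = mex{1,1,1,0} = 2
G(10) = mex{2,0,1,0} = 3
G(11) = mex{2,0,0,1} = 3
G(12) = mex{3,1,0,1} = 2
G(13) = mex{3,1,1,0} = 2
G(14) = mex{2,2,1,0} = 3
G(15) = mex{2,2,2,1} = 0
P-positions are exactly the n with G(n) = 0.

0, 1, 4, 5, 15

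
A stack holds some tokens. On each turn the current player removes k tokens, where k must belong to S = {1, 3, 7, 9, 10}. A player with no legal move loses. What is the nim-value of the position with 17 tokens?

G(0) = 0
G(1) = mex{0} = 1
G(2) = mex{1} = 0
G(3) = mex{0,0} = 1
G(4) = mex{1,1} = 0
G(5) = mex{0,0} = 1
G(6) = mex{1,1} = 0
G(7) = mex{0,0,0} = 1
G(8) = mex{1,1,1} = 0
G(9) = mex{0,0,0,0} = 1
G(10) = mex{1,1,1,1,0} = 2
G(11) = mex{2,0,0,0,1} = 3
G(12) = mex{3,1,1,1,0} = 2
G(13) = mex{2,2,0,0,1} = 3
G(14) = mex{3,3,1,1,0} = 2
G(15) = mex{2,2,0,0,1} = 3
G(16) = mex{3,3,1,1,0} = 2
G(17) = mex{2,2,2,0,1} = 3

3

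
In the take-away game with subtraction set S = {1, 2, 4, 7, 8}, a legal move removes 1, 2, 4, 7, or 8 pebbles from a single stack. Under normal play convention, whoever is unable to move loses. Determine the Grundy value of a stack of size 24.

0

n :  0  1  2  3  4  5  6  7  8  9 10 11 12 13 14 15 16 17 18 19 20 21 22 23 24
G :  0  1  2  0  1  2  0  1  2  0  1  2  0  1  2  0  1  2  0  1  2  0  1  2  0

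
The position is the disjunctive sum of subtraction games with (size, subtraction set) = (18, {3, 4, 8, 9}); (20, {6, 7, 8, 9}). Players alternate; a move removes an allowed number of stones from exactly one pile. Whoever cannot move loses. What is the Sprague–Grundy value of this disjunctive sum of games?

2

Pile A, S = {3, 4, 8, 9}:
G(0) = 0
G(1) = mex{} = 0
G(2) = mex{} = 0
G(3) = mex{0} = 1
G(4) = mex{0,0} = 1
G(5) = mex{0,0} = 1
G(6) = mex{1,0} = 2
G(7) = mex{1,1} = 0
G(8) = mex{1,1,0} = 2
G(9) = mex{2,1,0,0} = 3
G(10) = mex{0,2,0,0} = 1
G(11) = mex{2,0,1,0} = 3
G(12) = mex{3,2,1,1} = 0
G(13) = mex{1,3,1,1} = 0
G(14) = mex{3,1,2,1} = 0
G(15) = mex{0,3,0,2} = 1
G(16) = mex{0,0,2,0} = 1
G(17) = mex{0,0,3,2} = 1
G(18) = mex{1,0,1,3} = 2
G_A(18) = 2.
Pile B, S = {6, 7, 8, 9}:
n :  0  1  2  3  4  5  6  7  8  9 10 11 12 13 14 15 16 17 18 19 20
G :  0  0  0  0  0  0  1  1  1  1  1  1  2  2  2  0  0  0  0  0  0
G_B(20) = 0.
Combined Grundy value = 2 ⊕ 0 = 2.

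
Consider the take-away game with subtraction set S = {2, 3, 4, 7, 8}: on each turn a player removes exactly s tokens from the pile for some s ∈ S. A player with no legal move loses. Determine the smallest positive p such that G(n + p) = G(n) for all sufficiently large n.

G(0) = 0
G(1) = mex{} = 0
G(2) = mex{0} = 1
G(3) = mex{0,0} = 1
G(4) = mex{1,0,0} = 2
G(5) = mex{1,1,0} = 2
G(6) = mex{2,1,1} = 0
G(7) = mex{2,2,1,0} = 3
G(8) = mex{0,2,2,0,0} = 1
G(9) = mex{3,0,2,1,0} = 4
G(10) = mex{1,3,0,1,1} = 2
G(11) = mex{4,1,3,2,1} = 0
G(12) = mex{2,4,1,2,2} = 0
G(13) = mex{0,2,4,0,2} = 1
G(14) = mex{0,0,2,3,0} = 1
G(15) = mex{1,0,0,1,3} = 2
G(16) = mex{1,1,0,4,1} = 2
G(17) = mex{2,1,1,2,4} = 0
G(18) = mex{2,2,1,0,2} = 3
G(19) = mex{0,2,2,0,0} = 1
G(20) = mex{3,0,2,1,0} = 4
G(21) = mex{1,3,0,1,1} = 2
G(22) = mex{4,1,3,2,1} = 0
G(23) = mex{2,4,1,2,2} = 0
G(n+11) = G(n) holds for n = 0,…,7 (a full window of length max(S) = 8), so the sequence is purely periodic with period 11.

11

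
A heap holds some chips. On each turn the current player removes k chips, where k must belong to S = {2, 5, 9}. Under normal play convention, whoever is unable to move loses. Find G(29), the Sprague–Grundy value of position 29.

0

G(0) = 0
G(1) = mex{} = 0
G(2) = mex{0} = 1
G(3) = mex{0} = 1
G(4) = mex{1} = 0
G(5) = mex{1,0} = 2
G(6) = mex{0,0} = 1
G(7) = mex{2,1} = 0
G(8) = mex{1,1} = 0
G(9) = mex{0,0,0} = 1
G(10) = mex{0,2,0} = 1
G(11) = mex{1,1,1} = 0
G(12) = mex{1,0,1} = 2
G(13) = mex{0,0,0} = 1
G(14) = mex{2,1,2} = 0
G(15) = mex{1,1,1} = 0
G(16) = mex{0,0,0} = 1
G(17) = mex{0,2,0} = 1
G(18) = mex{1,1,1} = 0
G(19) = mex{1,0,1} = 2
G(20) = mex{0,0,0} = 1
G(21) = mex{2,1,2} = 0
G(22) = mex{1,1,1} = 0
G(23) = mex{0,0,0} = 1
G(24) = mex{0,2,0} = 1
G(25) = mex{1,1,1} = 0
G(26) = mex{1,0,1} = 2
G(27) = mex{0,0,0} = 1
G(28) = mex{2,1,2} = 0
G(29) = mex{1,1,1} = 0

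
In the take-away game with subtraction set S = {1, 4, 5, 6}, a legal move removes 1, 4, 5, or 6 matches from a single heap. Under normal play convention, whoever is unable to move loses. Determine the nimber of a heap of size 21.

1

G(0) = 0
G(1) = mex{0} = 1
G(2) = mex{1} = 0
G(3) = mex{0} = 1
G(4) = mex{1,0} = 2
G(5) = mex{2,1,0} = 3
G(6) = mex{3,0,1,0} = 2
G(7) = mex{2,1,0,1} = 3
G(8) = mex{3,2,1,0} = 4
G(9) = mex{4,3,2,1} = 0
G(10) = mex{0,2,3,2} = 1
G(11) = mex{1,3,2,3} = 0
G(12) = mex{0,4,3,2} = 1
G(13) = mex{1,0,4,3} = 2
G(14) = mex{2,1,0,4} = 3
G(15) = mex{3,0,1,0} = 2
G(16) = mex{2,1,0,1} = 3
G(17) = mex{3,2,1,0} = 4
G(18) = mex{4,3,2,1} = 0
G(19) = mex{0,2,3,2} = 1
G(20) = mex{1,3,2,3} = 0
G(21) = mex{0,4,3,2} = 1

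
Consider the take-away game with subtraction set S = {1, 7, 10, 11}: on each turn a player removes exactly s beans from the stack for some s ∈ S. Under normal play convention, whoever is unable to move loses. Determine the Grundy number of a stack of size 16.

G(0) = 0
G(1) = mex{0} = 1
G(2) = mex{1} = 0
G(3) = mex{0} = 1
G(4) = mex{1} = 0
G(5) = mex{0} = 1
G(6) = mex{1} = 0
G(7) = mex{0,0} = 1
G(8) = mex{1,1} = 0
G(9) = mex{0,0} = 1
G(10) = mex{1,1,0} = 2
G(11) = mex{2,0,1,0} = 3
G(12) = mex{3,1,0,1} = 2
G(13) = mex{2,0,1,0} = 3
G(14) = mex{3,1,0,1} = 2
G(15) = mex{2,0,1,0} = 3
G(16) = mex{3,1,0,1} = 2

2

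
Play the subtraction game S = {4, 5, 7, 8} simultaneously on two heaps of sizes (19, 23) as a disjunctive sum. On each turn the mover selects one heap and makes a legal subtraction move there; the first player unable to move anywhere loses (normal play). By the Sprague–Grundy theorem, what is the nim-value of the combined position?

All heaps use S = {4, 5, 7, 8}:
n :  0  1  2  3  4  5  6  7  8  9 10 11 12 13 14 15 16 17 18 19 20 21 22 23
G :  0  0  0  0  1  1  1  1  2  2  2  2  0  0  0  0  1  1  1  1  2  2  2  2
Heap A: G(19) = 1.
Heap B: G(23) = 2.
Combined Grundy value = 1 ⊕ 2 = 3.

3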